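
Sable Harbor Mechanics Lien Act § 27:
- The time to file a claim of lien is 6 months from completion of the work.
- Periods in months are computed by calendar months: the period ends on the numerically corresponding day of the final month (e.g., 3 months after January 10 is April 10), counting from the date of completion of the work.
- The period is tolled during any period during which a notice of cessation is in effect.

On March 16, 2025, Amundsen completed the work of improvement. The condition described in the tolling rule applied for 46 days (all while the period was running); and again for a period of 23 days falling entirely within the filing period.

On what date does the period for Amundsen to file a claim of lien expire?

November 24, 2025

6 months after March 16, 2025 is September 16, 2025.
Tolling adds 46 days: September 16, 2025 + 46 days = November 1, 2025.
Tolling adds 23 days: November 1, 2025 + 23 days = November 24, 2025.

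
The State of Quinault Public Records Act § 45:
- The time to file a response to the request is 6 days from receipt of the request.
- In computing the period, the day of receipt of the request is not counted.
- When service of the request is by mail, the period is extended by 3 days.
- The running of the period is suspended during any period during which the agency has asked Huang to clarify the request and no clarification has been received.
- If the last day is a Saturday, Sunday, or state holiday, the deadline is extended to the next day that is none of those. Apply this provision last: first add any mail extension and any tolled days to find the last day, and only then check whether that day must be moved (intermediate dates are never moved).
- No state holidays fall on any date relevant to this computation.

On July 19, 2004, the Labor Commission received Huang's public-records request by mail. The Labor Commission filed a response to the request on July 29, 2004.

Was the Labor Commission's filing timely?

No

6 days after July 19, 2004 is July 25, 2004.
Service was by mail, adding 3 days: July 25, 2004 + 3 days = July 28, 2004.
July 28, 2004 is a Wednesday and not a state holiday, so no extension applies.
The deadline is July 28, 2004; the filing on July 29, 2004 is after that date.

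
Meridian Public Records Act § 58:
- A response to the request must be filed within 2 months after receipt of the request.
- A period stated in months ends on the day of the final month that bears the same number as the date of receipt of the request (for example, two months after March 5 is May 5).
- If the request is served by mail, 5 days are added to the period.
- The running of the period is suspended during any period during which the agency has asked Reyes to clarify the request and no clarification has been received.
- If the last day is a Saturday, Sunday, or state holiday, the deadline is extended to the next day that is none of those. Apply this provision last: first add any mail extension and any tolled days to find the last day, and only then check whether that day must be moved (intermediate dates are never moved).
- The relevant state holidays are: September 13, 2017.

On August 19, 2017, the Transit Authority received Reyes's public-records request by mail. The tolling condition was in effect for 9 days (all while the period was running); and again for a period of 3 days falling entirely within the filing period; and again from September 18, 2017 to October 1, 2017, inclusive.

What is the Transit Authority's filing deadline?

November 20, 2017

2 months after August 19, 2017 is October 19, 2017.
Service was by mail, adding 5 days: October 19, 2017 + 5 days = October 24, 2017.
Tolling adds 9 days: October 24, 2017 + 9 days = November 2, 2017.
Tolling adds 3 days: November 2, 2017 + 3 days = November 5, 2017.
From September 18, 2017 through October 1, 2017 inclusive is 14 days; tolling adds 14 days: November 5, 2017 + 14 days = November 19, 2017.
November 19, 2017 is Sunday. The next qualifying day is November 20, 2017.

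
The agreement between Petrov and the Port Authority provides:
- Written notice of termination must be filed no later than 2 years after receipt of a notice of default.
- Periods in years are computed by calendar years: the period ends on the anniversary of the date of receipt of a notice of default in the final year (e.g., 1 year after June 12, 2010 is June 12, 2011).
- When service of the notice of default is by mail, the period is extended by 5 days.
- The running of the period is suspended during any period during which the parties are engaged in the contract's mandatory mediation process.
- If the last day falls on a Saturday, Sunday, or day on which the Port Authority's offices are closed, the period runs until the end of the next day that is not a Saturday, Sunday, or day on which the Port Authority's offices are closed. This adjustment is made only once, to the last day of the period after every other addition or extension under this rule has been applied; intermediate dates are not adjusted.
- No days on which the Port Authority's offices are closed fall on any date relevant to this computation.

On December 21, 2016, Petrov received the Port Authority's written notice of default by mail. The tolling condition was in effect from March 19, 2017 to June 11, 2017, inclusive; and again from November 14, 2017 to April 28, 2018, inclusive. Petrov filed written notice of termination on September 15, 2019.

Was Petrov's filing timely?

No

2 years after December 21, 2016 is December 21, 2018.
Service was by mail, adding 5 days: December 21, 2018 + 5 days = December 26, 2018.
From March 19, 2017 through June 11, 2017 inclusive is 85 days; tolling adds 85 days: December 26, 2018 + 85 days = March 21, 2019.
From November 14, 2017 through April 28, 2018 inclusive is 166 days; tolling adds 166 days: March 21, 2019 + 166 days = September 3, 2019.
September 3, 2019 is a Tuesday and not a day on which the Port Authority's offices are closed, so no extension applies.
The deadline is September 3, 2019; the filing on September 15, 2019 is after that date.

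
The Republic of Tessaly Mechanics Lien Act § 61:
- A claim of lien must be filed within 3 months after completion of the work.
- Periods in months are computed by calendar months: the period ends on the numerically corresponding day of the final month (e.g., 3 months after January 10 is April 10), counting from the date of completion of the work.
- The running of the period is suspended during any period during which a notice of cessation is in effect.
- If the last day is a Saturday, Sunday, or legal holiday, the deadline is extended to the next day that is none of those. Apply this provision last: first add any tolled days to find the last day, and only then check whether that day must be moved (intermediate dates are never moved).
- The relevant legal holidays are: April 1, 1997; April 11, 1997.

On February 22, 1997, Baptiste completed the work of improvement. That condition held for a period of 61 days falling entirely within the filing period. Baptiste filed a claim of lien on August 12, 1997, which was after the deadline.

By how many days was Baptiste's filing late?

3 months after February 22, 1997 is May 22, 1997.
Tolling adds 61 days: May 22, 1997 + 61 days = July 22, 1997.
July 22, 1997 is a Tuesday and not a legal holiday, so no extension applies.
The deadline is July 22, 1997; from July 22, 1997 to August 12, 1997 is 21 days.

21 days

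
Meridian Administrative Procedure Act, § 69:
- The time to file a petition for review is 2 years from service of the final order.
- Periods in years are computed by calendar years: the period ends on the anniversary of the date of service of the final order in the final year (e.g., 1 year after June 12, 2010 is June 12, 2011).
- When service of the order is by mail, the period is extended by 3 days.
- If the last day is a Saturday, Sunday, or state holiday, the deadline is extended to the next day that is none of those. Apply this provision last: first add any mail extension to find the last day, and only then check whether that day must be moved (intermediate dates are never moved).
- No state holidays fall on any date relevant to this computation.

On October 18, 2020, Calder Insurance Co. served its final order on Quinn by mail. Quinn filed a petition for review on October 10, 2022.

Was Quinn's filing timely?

2 years after October 18, 2020 is October 18, 2022.
Service was by mail, adding 3 days: October 18, 2022 + 3 days = October 21, 2022.
October 21, 2022 is a Friday and not a state holiday, so no extension applies.
The deadline is October 21, 2022; the filing on October 10, 2022 is on or before that date.

Yes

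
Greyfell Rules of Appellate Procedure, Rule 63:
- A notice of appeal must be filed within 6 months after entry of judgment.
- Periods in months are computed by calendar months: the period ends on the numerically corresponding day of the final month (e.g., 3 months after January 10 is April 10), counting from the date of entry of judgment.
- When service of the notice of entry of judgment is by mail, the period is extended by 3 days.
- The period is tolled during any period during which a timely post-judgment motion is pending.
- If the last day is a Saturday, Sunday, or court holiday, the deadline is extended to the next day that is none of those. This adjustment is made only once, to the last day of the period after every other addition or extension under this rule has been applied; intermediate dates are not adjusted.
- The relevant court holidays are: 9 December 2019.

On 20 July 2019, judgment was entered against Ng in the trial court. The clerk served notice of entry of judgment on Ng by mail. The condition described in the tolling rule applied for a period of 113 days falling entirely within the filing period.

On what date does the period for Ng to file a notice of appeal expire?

6 months after 20 July 2019 is January 20, 2020.
Service was by mail, adding 3 days: January 20, 2020 + 3 days = January 23, 2020.
Tolling adds 113 days: January 23, 2020 + 113 days = May 15, 2020.
May 15, 2020 is a Friday and not a court holiday, so no extension applies.

May 15, 2020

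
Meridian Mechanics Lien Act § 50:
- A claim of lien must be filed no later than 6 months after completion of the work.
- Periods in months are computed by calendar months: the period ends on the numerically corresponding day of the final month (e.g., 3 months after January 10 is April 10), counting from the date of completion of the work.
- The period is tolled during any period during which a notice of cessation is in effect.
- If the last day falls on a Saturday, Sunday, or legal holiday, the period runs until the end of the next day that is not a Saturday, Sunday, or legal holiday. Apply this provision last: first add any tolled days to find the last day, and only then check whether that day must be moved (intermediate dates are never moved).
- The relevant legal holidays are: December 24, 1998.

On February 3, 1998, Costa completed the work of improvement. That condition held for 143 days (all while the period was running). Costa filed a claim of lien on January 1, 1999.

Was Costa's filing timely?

No

6 months after February 3, 1998 is August 3, 1998.
Tolling adds 143 days: August 3, 1998 + 143 days = December 24, 1998.
December 24, 1998 is a listed holiday. The next qualifying day is December 25, 1998.
The deadline is December 25, 1998; the filing on January 1, 1999 is after that date.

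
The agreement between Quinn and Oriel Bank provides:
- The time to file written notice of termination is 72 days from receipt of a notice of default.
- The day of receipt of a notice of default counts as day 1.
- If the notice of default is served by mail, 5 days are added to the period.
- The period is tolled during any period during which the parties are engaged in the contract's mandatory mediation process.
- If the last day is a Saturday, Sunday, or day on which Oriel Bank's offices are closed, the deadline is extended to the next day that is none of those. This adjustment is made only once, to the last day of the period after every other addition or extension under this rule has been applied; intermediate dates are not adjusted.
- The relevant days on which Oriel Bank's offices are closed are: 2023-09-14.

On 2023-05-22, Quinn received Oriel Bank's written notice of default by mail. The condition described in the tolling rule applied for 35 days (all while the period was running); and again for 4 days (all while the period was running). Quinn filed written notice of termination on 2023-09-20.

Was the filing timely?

No

Counting 2023-05-22 as day 1, day 72 is August 1, 2023.
Service was by mail, adding 5 days: August 1, 2023 + 5 days = August 6, 2023.
Tolling adds 35 days: August 6, 2023 + 35 days = September 10, 2023.
Tolling adds 4 days: September 10, 2023 + 4 days = September 14, 2023.
September 14, 2023 is a listed holiday. The next qualifying day is September 15, 2023.
The deadline is September 15, 2023; the filing on September 20, 2023 is after that date.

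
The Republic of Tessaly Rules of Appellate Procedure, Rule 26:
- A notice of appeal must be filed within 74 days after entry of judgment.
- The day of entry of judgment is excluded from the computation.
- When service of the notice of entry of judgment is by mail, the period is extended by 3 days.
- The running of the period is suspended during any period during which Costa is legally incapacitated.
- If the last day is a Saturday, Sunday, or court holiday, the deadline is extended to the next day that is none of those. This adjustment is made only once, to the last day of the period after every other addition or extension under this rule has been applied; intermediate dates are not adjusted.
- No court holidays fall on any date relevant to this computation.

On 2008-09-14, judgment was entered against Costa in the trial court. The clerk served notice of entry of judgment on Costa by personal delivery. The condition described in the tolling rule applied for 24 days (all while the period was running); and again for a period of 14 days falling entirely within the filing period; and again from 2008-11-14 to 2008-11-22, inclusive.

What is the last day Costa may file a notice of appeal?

January 13, 2009

74 days after 2008-09-14 is November 27, 2008.
Service was not by mail, so no mail extension applies.
Tolling adds 24 days: November 27, 2008 + 24 days = December 21, 2008.
Tolling adds 14 days: December 21, 2008 + 14 days = January 4, 2009.
From November 14, 2008 through November 22, 2008 inclusive is 9 days; tolling adds 9 days: January 4, 2009 + 9 days = January 13, 2009.
January 13, 2009 is a Tuesday and not a court holiday, so no extension applies.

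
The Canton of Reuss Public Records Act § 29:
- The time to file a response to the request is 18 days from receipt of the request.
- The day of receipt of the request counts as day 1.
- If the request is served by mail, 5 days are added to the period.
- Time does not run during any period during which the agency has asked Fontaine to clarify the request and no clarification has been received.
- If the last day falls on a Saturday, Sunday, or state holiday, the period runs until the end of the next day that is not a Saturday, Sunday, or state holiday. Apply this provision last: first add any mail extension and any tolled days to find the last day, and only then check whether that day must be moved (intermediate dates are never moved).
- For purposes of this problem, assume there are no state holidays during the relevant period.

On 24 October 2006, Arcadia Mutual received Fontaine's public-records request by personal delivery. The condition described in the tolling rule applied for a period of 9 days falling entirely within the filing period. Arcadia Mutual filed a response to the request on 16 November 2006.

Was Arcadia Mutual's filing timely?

Counting 24 October 2006 as day 1, day 18 is November 10, 2006.
Service was not by mail, so no mail extension applies.
Tolling adds 9 days: November 10, 2006 + 9 days = November 19, 2006.
November 19, 2006 is Sunday. The next qualifying day is November 20, 2006.
The deadline is November 20, 2006; the filing on November 16, 2006 is on or before that date.

Yes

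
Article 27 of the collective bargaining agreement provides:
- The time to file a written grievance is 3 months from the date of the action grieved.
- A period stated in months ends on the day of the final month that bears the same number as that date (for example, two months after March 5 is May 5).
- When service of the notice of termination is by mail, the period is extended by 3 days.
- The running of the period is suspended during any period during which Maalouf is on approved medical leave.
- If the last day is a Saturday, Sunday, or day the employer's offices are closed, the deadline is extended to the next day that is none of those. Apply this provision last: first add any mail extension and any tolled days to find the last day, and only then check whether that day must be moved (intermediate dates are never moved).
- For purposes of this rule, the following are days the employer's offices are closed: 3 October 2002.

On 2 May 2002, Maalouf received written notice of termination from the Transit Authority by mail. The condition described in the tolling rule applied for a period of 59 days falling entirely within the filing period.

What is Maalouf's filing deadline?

3 months after 2 May 2002 is August 2, 2002.
Service was by mail, adding 3 days: August 2, 2002 + 3 days = August 5, 2002.
Tolling adds 59 days: August 5, 2002 + 59 days = October 3, 2002.
October 3, 2002 is a listed holiday. The next qualifying day is October 4, 2002.

October 4, 2002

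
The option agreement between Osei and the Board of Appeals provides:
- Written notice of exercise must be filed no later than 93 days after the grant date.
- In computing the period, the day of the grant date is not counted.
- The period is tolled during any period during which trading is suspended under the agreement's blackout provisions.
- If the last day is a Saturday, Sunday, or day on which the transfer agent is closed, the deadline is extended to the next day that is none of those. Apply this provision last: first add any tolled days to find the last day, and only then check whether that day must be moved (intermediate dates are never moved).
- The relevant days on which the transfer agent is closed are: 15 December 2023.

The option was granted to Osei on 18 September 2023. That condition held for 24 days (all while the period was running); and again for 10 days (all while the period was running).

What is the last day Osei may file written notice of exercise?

January 23, 2024

93 days after 18 September 2023 is December 20, 2023.
Tolling adds 24 days: December 20, 2023 + 24 days = January 13, 2024.
Tolling adds 10 days: January 13, 2024 + 10 days = January 23, 2024.
January 23, 2024 is a Tuesday and not a day on which the transfer agent is closed, so no extension applies.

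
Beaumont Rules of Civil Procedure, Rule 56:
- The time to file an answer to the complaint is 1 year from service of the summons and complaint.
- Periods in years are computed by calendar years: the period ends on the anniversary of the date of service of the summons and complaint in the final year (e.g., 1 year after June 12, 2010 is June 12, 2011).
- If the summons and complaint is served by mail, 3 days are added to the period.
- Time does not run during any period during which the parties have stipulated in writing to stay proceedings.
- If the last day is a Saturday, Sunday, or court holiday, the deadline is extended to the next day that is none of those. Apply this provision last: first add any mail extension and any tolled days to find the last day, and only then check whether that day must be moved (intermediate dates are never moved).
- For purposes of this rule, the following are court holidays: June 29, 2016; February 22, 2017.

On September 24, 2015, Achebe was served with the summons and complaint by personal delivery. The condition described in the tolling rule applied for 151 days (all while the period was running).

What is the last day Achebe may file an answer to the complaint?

1 year after September 24, 2015 is September 24, 2016.
Service was not by mail, so no mail extension applies.
Tolling adds 151 days: September 24, 2016 + 151 days = February 22, 2017.
February 22, 2017 is a listed holiday. The next qualifying day is February 23, 2017.

February 23, 2017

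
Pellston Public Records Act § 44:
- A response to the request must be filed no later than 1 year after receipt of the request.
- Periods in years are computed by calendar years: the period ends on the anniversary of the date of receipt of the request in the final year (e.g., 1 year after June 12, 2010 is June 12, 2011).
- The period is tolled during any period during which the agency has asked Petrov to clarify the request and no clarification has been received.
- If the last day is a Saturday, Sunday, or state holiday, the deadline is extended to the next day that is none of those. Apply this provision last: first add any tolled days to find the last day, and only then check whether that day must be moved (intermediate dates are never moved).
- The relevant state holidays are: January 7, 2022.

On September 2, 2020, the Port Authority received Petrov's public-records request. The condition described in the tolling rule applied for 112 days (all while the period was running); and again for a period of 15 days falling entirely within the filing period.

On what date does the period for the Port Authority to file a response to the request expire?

January 10, 2022

1 year after September 2, 2020 is September 2, 2021.
Tolling adds 112 days: September 2, 2021 + 112 days = December 23, 2021.
Tolling adds 15 days: December 23, 2021 + 15 days = January 7, 2022.
January 7, 2022 is a listed holiday; January 8, 2022 is Saturday; January 9, 2022 is Sunday. The next qualifying day is January 10, 2022.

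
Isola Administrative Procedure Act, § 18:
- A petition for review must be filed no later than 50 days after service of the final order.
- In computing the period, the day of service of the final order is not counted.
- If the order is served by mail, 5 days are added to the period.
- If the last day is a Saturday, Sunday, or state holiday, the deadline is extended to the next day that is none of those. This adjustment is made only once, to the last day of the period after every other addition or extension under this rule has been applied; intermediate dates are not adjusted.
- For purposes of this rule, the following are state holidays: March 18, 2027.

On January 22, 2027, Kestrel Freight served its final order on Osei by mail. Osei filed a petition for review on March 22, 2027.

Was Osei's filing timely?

50 days after January 22, 2027 is March 13, 2027.
Service was by mail, adding 5 days: March 13, 2027 + 5 days = March 18, 2027.
March 18, 2027 is a listed holiday. The next qualifying day is March 19, 2027.
The deadline is March 19, 2027; the filing on March 22, 2027 is after that date.

No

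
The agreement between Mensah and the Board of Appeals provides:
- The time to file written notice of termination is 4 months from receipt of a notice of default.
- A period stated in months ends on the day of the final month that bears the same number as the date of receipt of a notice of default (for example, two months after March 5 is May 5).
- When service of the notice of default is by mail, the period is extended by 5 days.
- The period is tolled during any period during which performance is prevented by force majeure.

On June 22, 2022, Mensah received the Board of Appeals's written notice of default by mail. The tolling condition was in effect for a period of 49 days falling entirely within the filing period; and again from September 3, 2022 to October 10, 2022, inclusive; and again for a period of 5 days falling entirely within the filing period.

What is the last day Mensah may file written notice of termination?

4 months after June 22, 2022 is October 22, 2022.
Service was by mail, adding 5 days: October 22, 2022 + 5 days = October 27, 2022.
Tolling adds 49 days: October 27, 2022 + 49 days = December 15, 2022.
From September 3, 2022 through October 10, 2022 inclusive is 38 days; tolling adds 38 days: December 15, 2022 + 38 days = January 22, 2023.
Tolling adds 5 days: January 22, 2023 + 5 days = January 27, 2023.

January 27, 2023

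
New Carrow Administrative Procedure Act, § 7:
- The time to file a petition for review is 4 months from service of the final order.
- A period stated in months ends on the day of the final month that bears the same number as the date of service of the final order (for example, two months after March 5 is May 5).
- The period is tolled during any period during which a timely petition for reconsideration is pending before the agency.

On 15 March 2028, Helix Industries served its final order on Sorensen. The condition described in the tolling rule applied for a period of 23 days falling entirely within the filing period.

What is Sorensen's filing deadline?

4 months after 15 March 2028 is July 15, 2028.
Tolling adds 23 days: July 15, 2028 + 23 days = August 7, 2028.

August 7, 2028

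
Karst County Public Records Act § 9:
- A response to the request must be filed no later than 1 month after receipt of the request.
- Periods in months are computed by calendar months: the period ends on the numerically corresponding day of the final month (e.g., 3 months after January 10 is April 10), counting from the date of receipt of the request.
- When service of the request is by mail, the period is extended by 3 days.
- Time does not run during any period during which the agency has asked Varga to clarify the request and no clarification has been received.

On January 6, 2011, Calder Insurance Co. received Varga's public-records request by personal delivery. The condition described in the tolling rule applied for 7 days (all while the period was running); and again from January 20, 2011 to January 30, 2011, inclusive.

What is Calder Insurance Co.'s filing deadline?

1 month after January 6, 2011 is February 6, 2011.
Service was not by mail, so no mail extension applies.
Tolling adds 7 days: February 6, 2011 + 7 days = February 13, 2011.
From January 20, 2011 through January 30, 2011 inclusive is 11 days; tolling adds 11 days: February 13, 2011 + 11 days = February 24, 2011.

February 24, 2011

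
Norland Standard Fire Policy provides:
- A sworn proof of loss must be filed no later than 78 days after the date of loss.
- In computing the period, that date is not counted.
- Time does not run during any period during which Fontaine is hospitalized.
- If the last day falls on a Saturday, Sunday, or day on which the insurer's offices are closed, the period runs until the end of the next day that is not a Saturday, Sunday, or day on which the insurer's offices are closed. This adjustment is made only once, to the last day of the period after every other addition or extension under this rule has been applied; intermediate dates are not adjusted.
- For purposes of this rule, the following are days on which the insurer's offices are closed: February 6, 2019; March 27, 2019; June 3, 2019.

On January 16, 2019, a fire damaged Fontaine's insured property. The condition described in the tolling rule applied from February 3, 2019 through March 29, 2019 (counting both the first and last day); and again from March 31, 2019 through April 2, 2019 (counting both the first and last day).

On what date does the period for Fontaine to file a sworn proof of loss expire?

78 days after January 16, 2019 is April 4, 2019.
From February 3, 2019 through March 29, 2019 inclusive is 55 days; tolling adds 55 days: April 4, 2019 + 55 days = May 29, 2019.
From March 31, 2019 through April 2, 2019 inclusive is 3 days; tolling adds 3 days: May 29, 2019 + 3 days = June 1, 2019.
June 1, 2019 is Saturday; June 2, 2019 is Sunday; June 3, 2019 is a listed holiday. The next qualifying day is June 4, 2019.

June 4, 2019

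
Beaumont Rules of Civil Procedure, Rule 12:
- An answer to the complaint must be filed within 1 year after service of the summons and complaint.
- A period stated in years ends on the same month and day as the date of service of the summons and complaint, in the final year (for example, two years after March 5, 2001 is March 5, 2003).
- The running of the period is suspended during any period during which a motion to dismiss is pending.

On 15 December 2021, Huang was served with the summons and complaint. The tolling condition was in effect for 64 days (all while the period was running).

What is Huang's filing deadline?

1 year after 15 December 2021 is December 15, 2022.
Tolling adds 64 days: December 15, 2022 + 64 days = February 17, 2023.

February 17, 2023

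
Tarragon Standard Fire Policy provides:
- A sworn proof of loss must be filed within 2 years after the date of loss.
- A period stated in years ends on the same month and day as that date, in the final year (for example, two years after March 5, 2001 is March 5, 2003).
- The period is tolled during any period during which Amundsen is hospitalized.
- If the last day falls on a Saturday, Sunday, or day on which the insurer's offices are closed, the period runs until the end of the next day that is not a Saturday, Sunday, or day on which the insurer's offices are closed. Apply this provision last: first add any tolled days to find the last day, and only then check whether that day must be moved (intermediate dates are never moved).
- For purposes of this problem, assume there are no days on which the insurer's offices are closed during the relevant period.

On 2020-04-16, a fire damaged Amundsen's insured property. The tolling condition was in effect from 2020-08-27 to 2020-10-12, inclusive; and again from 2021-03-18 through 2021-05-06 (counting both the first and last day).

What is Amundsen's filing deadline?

2 years after 2020-04-16 is April 16, 2022.
From August 27, 2020 through October 12, 2020 inclusive is 47 days; tolling adds 47 days: April 16, 2022 + 47 days = June 2, 2022.
From March 18, 2021 through May 6, 2021 inclusive is 50 days; tolling adds 50 days: June 2, 2022 + 50 days = July 22, 2022.
July 22, 2022 is a Friday and not a day on which the insurer's offices are closed, so no extension applies.

July 22, 2022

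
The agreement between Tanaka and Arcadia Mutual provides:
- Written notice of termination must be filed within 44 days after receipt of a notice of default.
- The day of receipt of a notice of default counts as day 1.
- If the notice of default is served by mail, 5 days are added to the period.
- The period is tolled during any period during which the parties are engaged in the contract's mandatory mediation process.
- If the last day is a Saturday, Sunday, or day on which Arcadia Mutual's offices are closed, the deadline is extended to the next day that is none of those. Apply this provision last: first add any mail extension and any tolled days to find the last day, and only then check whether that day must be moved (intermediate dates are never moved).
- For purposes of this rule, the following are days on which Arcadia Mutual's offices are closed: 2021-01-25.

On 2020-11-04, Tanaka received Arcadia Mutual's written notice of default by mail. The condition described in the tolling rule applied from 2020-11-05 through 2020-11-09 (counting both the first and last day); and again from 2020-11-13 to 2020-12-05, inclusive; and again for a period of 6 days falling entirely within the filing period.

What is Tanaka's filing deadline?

Counting 2020-11-04 as day 1, day 44 is December 17, 2020.
Service was by mail, adding 5 days: December 17, 2020 + 5 days = December 22, 2020.
From November 5, 2020 through November 9, 2020 inclusive is 5 days; tolling adds 5 days: December 22, 2020 + 5 days = December 27, 2020.
From November 13, 2020 through December 5, 2020 inclusive is 23 days; tolling adds 23 days: December 27, 2020 + 23 days = January 19, 2021.
Tolling adds 6 days: January 19, 2021 + 6 days = January 25, 2021.
January 25, 2021 is a listed holiday. The next qualifying day is January 26, 2021.

January 26, 2021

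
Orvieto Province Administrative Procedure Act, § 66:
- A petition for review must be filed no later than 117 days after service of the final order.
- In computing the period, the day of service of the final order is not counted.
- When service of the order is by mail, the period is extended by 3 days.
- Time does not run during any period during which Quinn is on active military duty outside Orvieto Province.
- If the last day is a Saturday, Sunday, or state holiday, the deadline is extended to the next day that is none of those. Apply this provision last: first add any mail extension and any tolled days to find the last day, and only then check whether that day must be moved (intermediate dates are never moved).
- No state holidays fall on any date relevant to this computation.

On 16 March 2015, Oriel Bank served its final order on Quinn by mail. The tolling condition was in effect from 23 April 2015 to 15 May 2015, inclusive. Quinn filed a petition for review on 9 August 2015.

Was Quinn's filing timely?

No

117 days after 16 March 2015 is July 11, 2015.
Service was by mail, adding 3 days: July 11, 2015 + 3 days = July 14, 2015.
From April 23, 2015 through May 15, 2015 inclusive is 23 days; tolling adds 23 days: July 14, 2015 + 23 days = August 6, 2015.
August 6, 2015 is a Thursday and not a state holiday, so no extension applies.
The deadline is August 6, 2015; the filing on August 9, 2015 is after that date.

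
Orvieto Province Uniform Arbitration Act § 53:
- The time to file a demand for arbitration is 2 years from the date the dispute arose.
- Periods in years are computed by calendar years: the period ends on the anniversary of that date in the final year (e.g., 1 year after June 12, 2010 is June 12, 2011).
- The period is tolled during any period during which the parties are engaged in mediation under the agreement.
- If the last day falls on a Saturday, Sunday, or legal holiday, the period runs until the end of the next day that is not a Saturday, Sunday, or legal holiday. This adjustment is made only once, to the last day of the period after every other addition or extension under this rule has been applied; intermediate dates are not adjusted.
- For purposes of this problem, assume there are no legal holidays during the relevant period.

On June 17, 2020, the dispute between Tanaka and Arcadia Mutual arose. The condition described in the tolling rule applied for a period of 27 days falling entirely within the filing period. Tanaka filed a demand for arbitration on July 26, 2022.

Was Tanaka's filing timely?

2 years after June 17, 2020 is June 17, 2022.
Tolling adds 27 days: June 17, 2022 + 27 days = July 14, 2022.
July 14, 2022 is a Thursday and not a legal holiday, so no extension applies.
The deadline is July 14, 2022; the filing on July 26, 2022 is after that date.

No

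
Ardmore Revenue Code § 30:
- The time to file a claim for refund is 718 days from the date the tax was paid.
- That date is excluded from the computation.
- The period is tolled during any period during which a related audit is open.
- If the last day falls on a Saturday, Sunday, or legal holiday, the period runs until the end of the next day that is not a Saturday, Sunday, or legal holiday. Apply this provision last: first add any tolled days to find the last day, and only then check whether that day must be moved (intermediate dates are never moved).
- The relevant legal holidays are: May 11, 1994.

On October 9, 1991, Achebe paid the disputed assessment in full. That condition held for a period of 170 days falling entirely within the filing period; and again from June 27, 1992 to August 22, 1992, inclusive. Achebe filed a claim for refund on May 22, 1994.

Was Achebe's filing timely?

No

718 days after October 9, 1991 is September 26, 1993.
Tolling adds 170 days: September 26, 1993 + 170 days = March 15, 1994.
From June 27, 1992 through August 22, 1992 inclusive is 57 days; tolling adds 57 days: March 15, 1994 + 57 days = May 11, 1994.
May 11, 1994 is a listed holiday. The next qualifying day is May 12, 1994.
The deadline is May 12, 1994; the filing on May 22, 1994 is after that date.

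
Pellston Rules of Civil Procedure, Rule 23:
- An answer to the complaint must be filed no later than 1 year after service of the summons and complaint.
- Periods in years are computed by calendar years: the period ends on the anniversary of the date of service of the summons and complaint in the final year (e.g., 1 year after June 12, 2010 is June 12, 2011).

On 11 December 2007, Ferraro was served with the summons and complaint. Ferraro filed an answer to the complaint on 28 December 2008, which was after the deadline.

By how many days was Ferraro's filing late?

1 year after 11 December 2007 is December 11, 2008.
The deadline is December 11, 2008; from December 11, 2008 to December 28, 2008 is 17 days.

17 days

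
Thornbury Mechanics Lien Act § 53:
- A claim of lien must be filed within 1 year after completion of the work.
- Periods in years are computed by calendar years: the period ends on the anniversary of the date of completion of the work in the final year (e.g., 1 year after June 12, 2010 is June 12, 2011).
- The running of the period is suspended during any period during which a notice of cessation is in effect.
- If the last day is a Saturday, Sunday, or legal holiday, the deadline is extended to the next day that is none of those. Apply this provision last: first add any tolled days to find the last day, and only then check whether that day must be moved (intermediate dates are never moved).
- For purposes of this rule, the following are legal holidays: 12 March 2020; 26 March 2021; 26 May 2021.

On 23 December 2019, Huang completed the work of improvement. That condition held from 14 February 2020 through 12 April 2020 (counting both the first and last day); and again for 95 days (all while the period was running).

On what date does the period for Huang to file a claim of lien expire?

May 27, 2021

1 year after 23 December 2019 is December 23, 2020.
From February 14, 2020 through April 12, 2020 inclusive is 59 days; tolling adds 59 days: December 23, 2020 + 59 days = February 20, 2021.
Tolling adds 95 days: February 20, 2021 + 95 days = May 26, 2021.
May 26, 2021 is a listed holiday. The next qualifying day is May 27, 2021.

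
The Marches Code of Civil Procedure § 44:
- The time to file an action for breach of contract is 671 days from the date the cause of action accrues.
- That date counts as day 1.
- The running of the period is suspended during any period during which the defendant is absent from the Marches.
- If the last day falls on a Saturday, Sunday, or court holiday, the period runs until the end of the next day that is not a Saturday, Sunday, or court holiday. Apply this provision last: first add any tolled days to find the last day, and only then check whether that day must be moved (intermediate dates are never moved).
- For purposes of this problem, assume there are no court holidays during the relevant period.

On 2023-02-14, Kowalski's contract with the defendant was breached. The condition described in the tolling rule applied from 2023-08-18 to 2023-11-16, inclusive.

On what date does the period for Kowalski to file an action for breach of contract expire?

Counting 2023-02-14 as day 1, day 671 is December 15, 2024.
From August 18, 2023 through November 16, 2023 inclusive is 91 days; tolling adds 91 days: December 15, 2024 + 91 days = March 16, 2025.
March 16, 2025 is Sunday. The next qualifying day is March 17, 2025.

March 17, 2025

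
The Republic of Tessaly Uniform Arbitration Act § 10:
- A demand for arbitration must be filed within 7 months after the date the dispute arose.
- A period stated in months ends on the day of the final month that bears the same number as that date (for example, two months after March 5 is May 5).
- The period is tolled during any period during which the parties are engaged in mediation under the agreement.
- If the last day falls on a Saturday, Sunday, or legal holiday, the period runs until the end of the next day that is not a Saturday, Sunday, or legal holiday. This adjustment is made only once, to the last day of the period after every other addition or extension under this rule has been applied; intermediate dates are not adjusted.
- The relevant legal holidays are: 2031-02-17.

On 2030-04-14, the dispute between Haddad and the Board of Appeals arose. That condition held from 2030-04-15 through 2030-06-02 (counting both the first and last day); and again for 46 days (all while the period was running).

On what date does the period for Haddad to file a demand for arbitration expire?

February 18, 2031

7 months after 2030-04-14 is November 14, 2030.
From April 15, 2030 through June 2, 2030 inclusive is 49 days; tolling adds 49 days: November 14, 2030 + 49 days = January 2, 2031.
Tolling adds 46 days: January 2, 2031 + 46 days = February 17, 2031.
February 17, 2031 is a listed holiday. The next qualifying day is February 18, 2031.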